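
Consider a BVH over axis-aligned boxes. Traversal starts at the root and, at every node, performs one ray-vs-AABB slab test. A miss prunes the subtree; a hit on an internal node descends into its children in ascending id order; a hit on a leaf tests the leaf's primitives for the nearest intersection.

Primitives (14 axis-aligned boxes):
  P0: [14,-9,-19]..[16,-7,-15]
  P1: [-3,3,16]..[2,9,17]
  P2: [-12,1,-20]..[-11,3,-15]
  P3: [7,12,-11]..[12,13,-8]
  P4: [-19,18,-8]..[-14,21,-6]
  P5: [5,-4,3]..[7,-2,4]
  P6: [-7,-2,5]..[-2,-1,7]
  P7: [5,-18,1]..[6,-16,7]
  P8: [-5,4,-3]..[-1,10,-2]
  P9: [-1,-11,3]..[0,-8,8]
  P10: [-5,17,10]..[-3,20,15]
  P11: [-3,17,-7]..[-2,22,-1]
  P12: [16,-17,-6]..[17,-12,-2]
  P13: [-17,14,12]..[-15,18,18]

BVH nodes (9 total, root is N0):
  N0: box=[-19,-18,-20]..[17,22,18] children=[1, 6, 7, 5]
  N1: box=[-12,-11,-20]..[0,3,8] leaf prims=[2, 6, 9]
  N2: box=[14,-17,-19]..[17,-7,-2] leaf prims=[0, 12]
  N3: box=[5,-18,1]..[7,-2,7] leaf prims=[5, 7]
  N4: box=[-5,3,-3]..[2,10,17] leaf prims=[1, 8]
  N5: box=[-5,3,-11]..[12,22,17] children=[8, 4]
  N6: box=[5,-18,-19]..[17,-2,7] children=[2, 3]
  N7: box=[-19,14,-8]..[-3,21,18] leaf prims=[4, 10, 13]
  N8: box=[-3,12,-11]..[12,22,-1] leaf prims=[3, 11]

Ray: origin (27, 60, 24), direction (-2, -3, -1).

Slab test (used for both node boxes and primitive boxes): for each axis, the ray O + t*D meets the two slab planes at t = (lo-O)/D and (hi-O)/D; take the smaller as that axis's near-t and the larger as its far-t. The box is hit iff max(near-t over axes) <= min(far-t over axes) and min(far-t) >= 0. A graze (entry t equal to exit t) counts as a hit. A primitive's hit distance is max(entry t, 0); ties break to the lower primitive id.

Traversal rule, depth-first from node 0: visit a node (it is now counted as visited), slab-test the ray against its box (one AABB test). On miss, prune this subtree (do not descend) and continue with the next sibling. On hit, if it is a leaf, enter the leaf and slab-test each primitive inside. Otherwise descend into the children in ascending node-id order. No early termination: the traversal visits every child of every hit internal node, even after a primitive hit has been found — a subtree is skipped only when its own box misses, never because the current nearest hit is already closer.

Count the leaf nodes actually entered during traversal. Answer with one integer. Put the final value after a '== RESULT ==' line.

Traverse from the root:
N0 x:[5,23] y:[38/3,26] z:[6,44] -> hit [38/3,23], descend [1, 5, 6, 7]
  N1 x:[27/2,39/2] y:[19,71/3] z:[16,44] -> hit [19,39/2] leaf, test {P2(miss), P6(miss), P9(miss)}
  N5 x:[15/2,16] y:[38/3,19] z:[7,35] -> hit [38/3,16], descend [4, 8]
    N4 x:[25/2,16] y:[50/3,19] z:[7,27] -> miss, prune
    N8 x:[15/2,15] y:[38/3,16] z:[25,35] -> miss, prune
  N6 x:[5,11] y:[62/3,26] z:[17,43] -> miss, prune
  N7 x:[15,23] y:[13,46/3] z:[6,32] -> hit [15,46/3] leaf, test {P4(miss), P10(miss), P13(miss)}

7 AABB tests over nodes [0, 1, 5, 4, 8, 6, 7]; 2 leaves entered; closest miss.

== RESULT ==
2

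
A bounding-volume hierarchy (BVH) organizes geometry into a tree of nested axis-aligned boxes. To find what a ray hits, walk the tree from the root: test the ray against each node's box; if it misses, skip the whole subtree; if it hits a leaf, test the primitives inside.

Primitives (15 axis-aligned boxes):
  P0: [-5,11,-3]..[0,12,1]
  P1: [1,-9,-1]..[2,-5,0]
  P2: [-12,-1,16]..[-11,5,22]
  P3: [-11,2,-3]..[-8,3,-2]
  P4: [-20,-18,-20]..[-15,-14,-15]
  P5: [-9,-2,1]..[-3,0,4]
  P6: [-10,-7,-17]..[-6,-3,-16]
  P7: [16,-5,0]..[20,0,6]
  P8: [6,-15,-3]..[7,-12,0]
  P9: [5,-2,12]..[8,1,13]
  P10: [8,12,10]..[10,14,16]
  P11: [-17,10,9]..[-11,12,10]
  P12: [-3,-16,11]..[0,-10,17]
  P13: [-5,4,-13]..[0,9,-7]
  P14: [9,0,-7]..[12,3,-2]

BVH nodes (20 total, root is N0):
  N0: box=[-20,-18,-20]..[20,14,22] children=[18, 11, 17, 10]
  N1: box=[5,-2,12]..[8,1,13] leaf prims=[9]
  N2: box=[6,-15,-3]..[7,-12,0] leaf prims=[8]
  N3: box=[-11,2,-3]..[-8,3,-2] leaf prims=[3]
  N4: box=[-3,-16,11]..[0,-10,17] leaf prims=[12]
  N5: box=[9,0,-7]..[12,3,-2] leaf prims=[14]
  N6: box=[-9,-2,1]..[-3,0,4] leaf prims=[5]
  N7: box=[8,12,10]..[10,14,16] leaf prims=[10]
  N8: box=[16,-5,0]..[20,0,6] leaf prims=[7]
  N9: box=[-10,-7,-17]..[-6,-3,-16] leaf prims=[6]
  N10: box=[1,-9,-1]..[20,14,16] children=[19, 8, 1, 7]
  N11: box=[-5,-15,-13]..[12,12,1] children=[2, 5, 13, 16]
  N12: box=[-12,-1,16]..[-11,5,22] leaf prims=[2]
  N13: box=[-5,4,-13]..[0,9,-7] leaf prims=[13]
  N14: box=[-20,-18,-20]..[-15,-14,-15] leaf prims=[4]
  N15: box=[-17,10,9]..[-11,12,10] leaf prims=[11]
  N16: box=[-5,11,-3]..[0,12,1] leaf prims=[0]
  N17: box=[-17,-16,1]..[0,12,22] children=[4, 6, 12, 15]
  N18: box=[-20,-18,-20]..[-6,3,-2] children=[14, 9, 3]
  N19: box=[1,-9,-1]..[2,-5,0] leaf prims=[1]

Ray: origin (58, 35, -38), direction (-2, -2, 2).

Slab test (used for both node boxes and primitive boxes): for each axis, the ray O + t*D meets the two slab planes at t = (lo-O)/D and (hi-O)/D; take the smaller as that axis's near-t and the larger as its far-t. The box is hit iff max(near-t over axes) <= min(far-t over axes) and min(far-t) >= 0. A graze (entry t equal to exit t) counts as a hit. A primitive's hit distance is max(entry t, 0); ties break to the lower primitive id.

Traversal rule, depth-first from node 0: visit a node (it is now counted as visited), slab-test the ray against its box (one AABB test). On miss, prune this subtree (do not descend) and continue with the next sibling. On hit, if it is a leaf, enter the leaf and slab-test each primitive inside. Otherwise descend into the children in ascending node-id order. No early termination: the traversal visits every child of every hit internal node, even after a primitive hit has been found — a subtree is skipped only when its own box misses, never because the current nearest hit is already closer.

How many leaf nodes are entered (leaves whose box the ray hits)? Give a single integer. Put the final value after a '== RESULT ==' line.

Traverse from the root:
N0 x:[19,39] y:[21/2,53/2] z:[9,30] -> hit [19,53/2], descend [10, 11, 17, 18]
  N10 x:[19,57/2] y:[21/2,22] z:[37/2,27] -> hit [19,22], descend [1, 7, 8, 19]
    N1 x:[25,53/2] y:[17,37/2] z:[25,51/2] -> miss, prune
    N7 x:[24,25] y:[21/2,23/2] z:[24,27] -> miss, prune
    N8 x:[19,21] y:[35/2,20] z:[19,22] -> hit [19,20] leaf, test {P7@t=19}
    N19 x:[28,57/2] y:[20,22] z:[37/2,19] -> miss, prune
  N11 x:[23,63/2] y:[23/2,25] z:[25/2,39/2] -> miss, prune
  N17 x:[29,75/2] y:[23/2,51/2] z:[39/2,30] -> miss, prune
  N18 x:[32,39] y:[16,53/2] z:[9,18] -> miss, prune

Summary -> nodes [0, 10, 1, 7, 8, 19, 11, 17, 18]; box-tests=9; leaf-entries=1; first=P7

== RESULT ==
1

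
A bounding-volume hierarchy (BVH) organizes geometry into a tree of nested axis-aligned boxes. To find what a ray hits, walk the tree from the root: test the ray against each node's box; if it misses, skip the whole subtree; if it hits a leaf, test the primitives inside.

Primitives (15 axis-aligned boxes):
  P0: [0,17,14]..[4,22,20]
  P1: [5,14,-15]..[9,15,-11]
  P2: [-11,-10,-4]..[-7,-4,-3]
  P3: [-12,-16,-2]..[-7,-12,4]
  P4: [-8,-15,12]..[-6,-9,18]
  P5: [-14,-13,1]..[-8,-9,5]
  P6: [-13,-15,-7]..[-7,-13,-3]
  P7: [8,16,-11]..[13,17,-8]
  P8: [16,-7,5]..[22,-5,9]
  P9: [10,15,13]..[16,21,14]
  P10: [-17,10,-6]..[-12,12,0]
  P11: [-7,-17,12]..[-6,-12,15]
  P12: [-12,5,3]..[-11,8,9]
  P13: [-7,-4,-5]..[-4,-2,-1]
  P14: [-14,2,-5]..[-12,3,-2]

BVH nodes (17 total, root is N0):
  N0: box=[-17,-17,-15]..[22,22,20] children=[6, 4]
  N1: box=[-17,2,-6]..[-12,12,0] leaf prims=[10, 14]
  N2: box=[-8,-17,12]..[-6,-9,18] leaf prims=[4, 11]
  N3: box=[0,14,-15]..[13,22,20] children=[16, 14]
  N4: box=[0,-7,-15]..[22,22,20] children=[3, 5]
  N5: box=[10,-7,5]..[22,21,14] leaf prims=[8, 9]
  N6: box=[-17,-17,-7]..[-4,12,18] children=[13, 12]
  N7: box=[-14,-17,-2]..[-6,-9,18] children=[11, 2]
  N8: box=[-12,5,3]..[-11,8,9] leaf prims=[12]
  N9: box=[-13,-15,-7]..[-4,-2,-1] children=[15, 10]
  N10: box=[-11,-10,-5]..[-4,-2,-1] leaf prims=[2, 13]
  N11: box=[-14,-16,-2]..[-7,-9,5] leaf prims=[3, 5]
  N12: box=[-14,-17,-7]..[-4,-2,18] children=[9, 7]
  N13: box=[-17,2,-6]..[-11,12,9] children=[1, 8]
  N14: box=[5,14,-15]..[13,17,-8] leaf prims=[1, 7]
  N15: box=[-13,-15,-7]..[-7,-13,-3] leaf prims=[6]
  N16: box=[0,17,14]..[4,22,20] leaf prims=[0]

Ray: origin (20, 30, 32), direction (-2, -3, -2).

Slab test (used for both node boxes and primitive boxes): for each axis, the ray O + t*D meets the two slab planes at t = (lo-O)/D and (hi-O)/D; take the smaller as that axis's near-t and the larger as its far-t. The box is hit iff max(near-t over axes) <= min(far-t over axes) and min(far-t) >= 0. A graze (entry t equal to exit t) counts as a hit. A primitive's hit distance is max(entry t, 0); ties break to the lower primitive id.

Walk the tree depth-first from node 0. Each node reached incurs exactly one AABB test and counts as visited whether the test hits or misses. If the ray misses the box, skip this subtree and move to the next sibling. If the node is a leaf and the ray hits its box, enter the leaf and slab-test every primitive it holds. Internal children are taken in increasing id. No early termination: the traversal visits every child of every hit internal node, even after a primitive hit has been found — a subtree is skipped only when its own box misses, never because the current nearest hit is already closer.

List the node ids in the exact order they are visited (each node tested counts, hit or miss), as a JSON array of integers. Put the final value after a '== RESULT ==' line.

Trace the traversal:
N0 x:[-1,37/2] y:[8/3,47/3] z:[6,47/2] -> hit [6,47/3], descend [4, 6]
  N4 x:[-1,10] y:[8/3,37/3] z:[6,47/2] -> hit [6,10], descend [3, 5]
    N3 x:[7/2,10] y:[8/3,16/3] z:[6,47/2] -> miss, prune
    N5 x:[-1,5] y:[3,37/3] z:[9,27/2] -> miss, prune
  N6 x:[12,37/2] y:[6,47/3] z:[7,39/2] -> hit [12,47/3], descend [12, 13]
    N12 x:[12,17] y:[32/3,47/3] z:[7,39/2] -> hit [12,47/3], descend [7, 9]
      N7 x:[13,17] y:[13,47/3] z:[7,17] -> hit [13,47/3], descend [2, 11]
        N2 x:[13,14] y:[13,47/3] z:[7,10] -> miss, prune
        N11 x:[27/2,17] y:[13,46/3] z:[27/2,17] -> hit [27/2,46/3] leaf, test {P3@t=14, P5@t=14}
      N9 x:[12,33/2] y:[32/3,15] z:[33/2,39/2] -> miss, prune
    N13 x:[31/2,37/2] y:[6,28/3] z:[23/2,19] -> miss, prune

order=[0, 4, 3, 5, 6, 12, 7, 2, 11, 9, 13]  |boxes|=11  |leaves|=1  hit=P3

== RESULT ==
[0, 4, 3, 5, 6, 12, 7, 2, 11, 9, 13]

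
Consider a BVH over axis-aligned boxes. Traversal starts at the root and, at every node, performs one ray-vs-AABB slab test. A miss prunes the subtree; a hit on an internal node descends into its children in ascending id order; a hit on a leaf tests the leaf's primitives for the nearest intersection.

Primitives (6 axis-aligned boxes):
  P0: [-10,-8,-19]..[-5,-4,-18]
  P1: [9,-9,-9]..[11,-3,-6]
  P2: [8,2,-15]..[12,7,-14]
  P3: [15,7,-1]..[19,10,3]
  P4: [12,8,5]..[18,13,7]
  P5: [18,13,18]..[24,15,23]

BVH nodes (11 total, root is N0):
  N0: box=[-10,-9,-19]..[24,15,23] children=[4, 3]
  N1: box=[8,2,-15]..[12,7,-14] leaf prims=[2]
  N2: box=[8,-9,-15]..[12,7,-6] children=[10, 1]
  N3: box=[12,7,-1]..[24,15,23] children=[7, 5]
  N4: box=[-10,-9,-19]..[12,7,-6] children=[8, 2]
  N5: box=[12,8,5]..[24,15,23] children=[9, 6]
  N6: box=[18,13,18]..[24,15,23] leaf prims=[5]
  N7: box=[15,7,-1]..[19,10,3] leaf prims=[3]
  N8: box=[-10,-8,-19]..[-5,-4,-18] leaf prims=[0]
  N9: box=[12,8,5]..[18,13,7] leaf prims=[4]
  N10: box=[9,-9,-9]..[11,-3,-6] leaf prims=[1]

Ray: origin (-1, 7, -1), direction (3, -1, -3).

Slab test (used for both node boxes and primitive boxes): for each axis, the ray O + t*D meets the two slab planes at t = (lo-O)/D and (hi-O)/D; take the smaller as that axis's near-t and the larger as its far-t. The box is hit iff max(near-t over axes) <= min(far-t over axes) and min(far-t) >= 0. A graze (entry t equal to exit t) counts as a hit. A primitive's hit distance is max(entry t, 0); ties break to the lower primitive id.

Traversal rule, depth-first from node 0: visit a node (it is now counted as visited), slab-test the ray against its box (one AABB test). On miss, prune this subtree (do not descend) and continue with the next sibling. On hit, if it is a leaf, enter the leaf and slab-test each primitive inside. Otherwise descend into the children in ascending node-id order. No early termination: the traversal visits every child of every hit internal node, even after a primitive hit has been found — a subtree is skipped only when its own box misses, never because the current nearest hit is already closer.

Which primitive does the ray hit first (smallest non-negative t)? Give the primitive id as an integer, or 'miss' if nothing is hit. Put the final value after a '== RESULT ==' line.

Trace the traversal:
N0 x:[-3,25/3] y:[-8,16] z:[-8,6] -> hit [-3,6], descend [3, 4]
  N3 x:[13/3,25/3] y:[-8,0] z:[-8,0] -> miss, prune
  N4 x:[-3,13/3] y:[0,16] z:[5/3,6] -> hit [5/3,13/3], descend [2, 8]
    N2 x:[3,13/3] y:[0,16] z:[5/3,14/3] -> hit [3,13/3], descend [1, 10]
      N1 x:[3,13/3] y:[0,5] z:[13/3,14/3] -> hit [13/3,13/3] leaf, test {P2@t=13/3}
      N10 x:[10/3,4] y:[10,16] z:[5/3,8/3] -> miss, prune
    N8 x:[-3,-4/3] y:[11,15] z:[17/3,6] -> miss, prune

Visited [0, 3, 4, 2, 1, 10, 8]. Tests: 7 box, 1 leaf. Nearest: P2.

== RESULT ==
2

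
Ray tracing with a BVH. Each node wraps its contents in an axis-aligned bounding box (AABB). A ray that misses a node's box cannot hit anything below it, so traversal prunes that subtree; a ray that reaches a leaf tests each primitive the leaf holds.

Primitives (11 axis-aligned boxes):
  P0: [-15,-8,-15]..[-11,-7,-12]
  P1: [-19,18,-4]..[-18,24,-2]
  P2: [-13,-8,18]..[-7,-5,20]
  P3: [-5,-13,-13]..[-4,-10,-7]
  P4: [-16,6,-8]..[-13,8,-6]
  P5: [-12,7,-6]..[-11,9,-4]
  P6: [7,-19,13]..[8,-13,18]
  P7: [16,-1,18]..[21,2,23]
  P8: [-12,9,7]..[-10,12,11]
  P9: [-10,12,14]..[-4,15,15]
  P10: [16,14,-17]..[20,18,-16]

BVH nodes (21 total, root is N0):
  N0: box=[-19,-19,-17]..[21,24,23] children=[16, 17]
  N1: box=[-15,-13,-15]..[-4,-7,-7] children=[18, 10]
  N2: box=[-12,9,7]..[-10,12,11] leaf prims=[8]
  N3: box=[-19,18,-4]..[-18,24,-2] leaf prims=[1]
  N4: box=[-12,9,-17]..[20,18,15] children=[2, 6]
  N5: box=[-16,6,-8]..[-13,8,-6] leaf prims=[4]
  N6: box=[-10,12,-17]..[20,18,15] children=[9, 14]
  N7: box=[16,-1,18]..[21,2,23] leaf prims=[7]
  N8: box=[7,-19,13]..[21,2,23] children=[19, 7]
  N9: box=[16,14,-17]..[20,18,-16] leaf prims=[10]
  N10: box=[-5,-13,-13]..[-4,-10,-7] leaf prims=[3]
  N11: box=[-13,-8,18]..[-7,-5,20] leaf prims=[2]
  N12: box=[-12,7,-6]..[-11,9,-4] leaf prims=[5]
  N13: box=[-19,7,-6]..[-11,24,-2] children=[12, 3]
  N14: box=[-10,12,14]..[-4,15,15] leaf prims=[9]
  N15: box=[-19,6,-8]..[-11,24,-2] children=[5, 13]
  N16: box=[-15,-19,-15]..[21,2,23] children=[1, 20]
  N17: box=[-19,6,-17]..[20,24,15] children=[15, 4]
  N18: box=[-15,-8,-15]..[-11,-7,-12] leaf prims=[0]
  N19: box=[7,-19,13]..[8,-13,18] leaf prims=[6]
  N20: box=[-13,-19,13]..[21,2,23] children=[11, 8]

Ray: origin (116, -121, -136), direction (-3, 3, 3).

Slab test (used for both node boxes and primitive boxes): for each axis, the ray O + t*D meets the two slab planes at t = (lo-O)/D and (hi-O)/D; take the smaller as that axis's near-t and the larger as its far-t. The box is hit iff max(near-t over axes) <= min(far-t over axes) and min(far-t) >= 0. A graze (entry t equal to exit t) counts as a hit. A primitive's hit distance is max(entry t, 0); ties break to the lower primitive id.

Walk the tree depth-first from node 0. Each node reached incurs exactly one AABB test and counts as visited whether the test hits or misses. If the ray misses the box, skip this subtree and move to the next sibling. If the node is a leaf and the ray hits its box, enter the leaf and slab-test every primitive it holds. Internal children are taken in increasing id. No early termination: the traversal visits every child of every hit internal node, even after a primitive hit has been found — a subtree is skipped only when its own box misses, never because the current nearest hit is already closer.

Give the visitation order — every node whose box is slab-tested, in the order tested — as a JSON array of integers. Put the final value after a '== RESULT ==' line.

Walk:
N0 x:[95/3,45] y:[34,145/3] z:[119/3,53] -> hit [119/3,45], descend [16, 17]
  N16 x:[95/3,131/3] y:[34,41] z:[121/3,53] -> hit [121/3,41], descend [1, 20]
    N1 x:[40,131/3] y:[36,38] z:[121/3,43] -> miss, prune
    N20 x:[95/3,43] y:[34,41] z:[149/3,53] -> miss, prune
  N17 x:[32,45] y:[127/3,145/3] z:[119/3,151/3] -> hit [127/3,45], descend [4, 15]
    N4 x:[32,128/3] y:[130/3,139/3] z:[119/3,151/3] -> miss, prune
    N15 x:[127/3,45] y:[127/3,145/3] z:[128/3,134/3] -> hit [128/3,134/3], descend [5, 13]
      N5 x:[43,44] y:[127/3,43] z:[128/3,130/3] -> hit [43,43] leaf, test {P4@t=43}
      N13 x:[127/3,45] y:[128/3,145/3] z:[130/3,134/3] -> hit [130/3,134/3], descend [3, 12]
        N3 x:[134/3,45] y:[139/3,145/3] z:[44,134/3] -> miss, prune
        N12 x:[127/3,128/3] y:[128/3,130/3] z:[130/3,44] -> miss, prune

Summary -> nodes [0, 16, 1, 20, 17, 4, 15, 5, 13, 3, 12]; box-tests=11; leaf-entries=1; first=P4

== RESULT ==
[0, 16, 1, 20, 17, 4, 15, 5, 13, 3, 12]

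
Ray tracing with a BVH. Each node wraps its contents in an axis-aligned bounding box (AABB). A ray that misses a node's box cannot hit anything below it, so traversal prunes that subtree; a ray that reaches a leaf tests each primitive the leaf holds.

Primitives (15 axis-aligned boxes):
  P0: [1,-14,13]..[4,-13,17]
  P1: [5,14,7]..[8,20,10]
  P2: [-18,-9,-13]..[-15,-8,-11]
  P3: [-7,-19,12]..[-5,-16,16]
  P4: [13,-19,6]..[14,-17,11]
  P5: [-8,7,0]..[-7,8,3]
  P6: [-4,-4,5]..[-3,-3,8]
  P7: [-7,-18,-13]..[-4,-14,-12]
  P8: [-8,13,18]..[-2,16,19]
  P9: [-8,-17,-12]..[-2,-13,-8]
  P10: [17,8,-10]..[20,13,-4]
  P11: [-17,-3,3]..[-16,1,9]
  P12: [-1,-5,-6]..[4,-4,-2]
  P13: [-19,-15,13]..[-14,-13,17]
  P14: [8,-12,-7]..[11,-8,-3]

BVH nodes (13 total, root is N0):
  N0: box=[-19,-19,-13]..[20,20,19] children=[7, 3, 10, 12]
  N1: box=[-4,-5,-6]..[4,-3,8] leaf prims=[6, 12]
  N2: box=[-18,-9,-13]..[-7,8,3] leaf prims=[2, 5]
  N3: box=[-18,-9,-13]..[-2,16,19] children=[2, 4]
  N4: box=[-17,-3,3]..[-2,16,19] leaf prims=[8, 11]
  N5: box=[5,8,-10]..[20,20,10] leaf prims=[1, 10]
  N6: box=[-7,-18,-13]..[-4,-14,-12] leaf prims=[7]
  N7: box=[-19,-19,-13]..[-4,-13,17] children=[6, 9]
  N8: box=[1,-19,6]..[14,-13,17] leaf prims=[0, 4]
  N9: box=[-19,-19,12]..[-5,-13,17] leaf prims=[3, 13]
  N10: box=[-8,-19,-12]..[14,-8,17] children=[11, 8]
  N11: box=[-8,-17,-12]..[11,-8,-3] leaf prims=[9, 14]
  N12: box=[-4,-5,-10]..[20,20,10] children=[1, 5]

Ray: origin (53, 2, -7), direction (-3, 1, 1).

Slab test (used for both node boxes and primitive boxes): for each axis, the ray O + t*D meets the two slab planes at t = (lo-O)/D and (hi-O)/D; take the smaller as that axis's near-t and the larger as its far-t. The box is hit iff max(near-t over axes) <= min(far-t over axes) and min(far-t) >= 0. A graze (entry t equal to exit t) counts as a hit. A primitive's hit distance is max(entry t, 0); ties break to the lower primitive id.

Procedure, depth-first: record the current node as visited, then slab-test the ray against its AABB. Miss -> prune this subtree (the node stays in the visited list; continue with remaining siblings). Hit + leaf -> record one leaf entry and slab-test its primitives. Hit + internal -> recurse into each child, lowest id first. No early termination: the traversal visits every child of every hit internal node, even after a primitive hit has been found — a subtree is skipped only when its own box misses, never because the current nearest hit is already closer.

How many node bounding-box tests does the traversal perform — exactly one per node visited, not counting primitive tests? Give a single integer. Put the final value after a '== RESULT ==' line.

Traverse from the root:
N0 x:[11,24] y:[-21,18] z:[-6,26] -> hit [11,18], descend [3, 7, 10, 12]
  N3 x:[55/3,71/3] y:[-11,14] z:[-6,26] -> miss, prune
  N7 x:[19,24] y:[-21,-15] z:[-6,24] -> miss, prune
  N10 x:[13,61/3] y:[-21,-10] z:[-5,24] -> miss, prune
  N12 x:[11,19] y:[-7,18] z:[-3,17] -> hit [11,17], descend [1, 5]
    N1 x:[49/3,19] y:[-7,-5] z:[1,15] -> miss, prune
    N5 x:[11,16] y:[6,18] z:[-3,17] -> hit [11,16] leaf, test {P1@t=15, P10(miss)}

order=[0, 3, 7, 10, 12, 1, 5]  |boxes|=7  |leaves|=1  hit=P1

== RESULT ==
7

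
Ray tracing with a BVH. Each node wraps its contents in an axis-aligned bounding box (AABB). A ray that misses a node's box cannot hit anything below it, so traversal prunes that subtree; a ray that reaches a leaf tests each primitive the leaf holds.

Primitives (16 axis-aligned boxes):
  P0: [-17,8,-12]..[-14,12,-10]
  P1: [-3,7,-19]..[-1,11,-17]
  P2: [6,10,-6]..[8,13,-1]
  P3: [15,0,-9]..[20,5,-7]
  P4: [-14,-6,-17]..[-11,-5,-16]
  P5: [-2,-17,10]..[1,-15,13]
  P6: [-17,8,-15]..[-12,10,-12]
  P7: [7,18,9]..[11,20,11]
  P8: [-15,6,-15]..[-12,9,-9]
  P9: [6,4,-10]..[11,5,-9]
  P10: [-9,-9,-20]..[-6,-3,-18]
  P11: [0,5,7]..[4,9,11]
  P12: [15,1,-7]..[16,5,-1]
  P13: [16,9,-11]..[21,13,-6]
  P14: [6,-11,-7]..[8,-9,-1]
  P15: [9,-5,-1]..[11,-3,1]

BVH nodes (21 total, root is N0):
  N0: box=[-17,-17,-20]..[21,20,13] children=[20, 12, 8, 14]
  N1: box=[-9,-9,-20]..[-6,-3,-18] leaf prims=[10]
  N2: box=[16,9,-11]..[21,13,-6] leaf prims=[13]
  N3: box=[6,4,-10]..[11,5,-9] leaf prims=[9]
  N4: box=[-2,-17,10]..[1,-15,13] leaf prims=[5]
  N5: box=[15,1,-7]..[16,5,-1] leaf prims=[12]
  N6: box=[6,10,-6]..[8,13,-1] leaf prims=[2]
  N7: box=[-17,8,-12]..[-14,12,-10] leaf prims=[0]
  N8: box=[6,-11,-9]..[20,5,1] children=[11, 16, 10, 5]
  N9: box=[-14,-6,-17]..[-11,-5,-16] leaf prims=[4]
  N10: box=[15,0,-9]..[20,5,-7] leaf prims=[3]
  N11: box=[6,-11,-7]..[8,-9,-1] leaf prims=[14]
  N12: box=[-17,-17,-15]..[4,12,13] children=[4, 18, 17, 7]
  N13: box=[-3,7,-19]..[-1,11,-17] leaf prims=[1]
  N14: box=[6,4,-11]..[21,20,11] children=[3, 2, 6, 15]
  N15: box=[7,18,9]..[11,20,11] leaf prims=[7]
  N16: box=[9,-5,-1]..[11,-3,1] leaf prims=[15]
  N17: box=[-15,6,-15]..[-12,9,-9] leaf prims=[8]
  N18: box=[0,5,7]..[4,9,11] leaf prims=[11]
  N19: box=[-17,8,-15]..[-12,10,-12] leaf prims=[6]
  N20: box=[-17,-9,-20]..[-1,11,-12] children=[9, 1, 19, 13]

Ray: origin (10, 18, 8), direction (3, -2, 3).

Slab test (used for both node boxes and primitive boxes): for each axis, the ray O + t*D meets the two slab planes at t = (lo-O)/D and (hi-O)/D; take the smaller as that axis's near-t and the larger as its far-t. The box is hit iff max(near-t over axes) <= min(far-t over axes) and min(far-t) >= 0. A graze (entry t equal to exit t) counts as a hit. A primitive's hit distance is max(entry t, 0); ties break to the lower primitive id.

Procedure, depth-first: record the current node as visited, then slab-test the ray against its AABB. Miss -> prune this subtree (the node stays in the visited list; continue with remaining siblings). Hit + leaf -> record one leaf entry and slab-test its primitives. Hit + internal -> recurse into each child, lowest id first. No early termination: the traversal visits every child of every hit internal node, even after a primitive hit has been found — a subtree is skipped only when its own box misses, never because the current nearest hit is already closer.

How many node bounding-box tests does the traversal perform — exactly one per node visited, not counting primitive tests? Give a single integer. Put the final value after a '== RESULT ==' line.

Walk:
N0 x:[-9,11/3] y:[-1,35/2] z:[-28/3,5/3] -> hit [-1,5/3], descend [8, 12, 14, 20]
  N8 x:[-4/3,10/3] y:[13/2,29/2] z:[-17/3,-7/3] -> miss, prune
  N12 x:[-9,-2] y:[3,35/2] z:[-23/3,5/3] -> miss, prune
  N14 x:[-4/3,11/3] y:[-1,7] z:[-19/3,1] -> hit [-1,1], descend [2, 3, 6, 15]
    N2 x:[2,11/3] y:[5/2,9/2] z:[-19/3,-14/3] -> miss, prune
    N3 x:[-4/3,1/3] y:[13/2,7] z:[-6,-17/3] -> miss, prune
    N6 x:[-4/3,-2/3] y:[5/2,4] z:[-14/3,-3] -> miss, prune
    N15 x:[-1,1/3] y:[-1,0] z:[1/3,1] -> miss, prune
  N20 x:[-9,-11/3] y:[7/2,27/2] z:[-28/3,-20/3] -> miss, prune

Visited [0, 8, 12, 14, 2, 3, 6, 15, 20]. Tests: 9 box, 0 leaf. Nearest: miss.

== RESULT ==
9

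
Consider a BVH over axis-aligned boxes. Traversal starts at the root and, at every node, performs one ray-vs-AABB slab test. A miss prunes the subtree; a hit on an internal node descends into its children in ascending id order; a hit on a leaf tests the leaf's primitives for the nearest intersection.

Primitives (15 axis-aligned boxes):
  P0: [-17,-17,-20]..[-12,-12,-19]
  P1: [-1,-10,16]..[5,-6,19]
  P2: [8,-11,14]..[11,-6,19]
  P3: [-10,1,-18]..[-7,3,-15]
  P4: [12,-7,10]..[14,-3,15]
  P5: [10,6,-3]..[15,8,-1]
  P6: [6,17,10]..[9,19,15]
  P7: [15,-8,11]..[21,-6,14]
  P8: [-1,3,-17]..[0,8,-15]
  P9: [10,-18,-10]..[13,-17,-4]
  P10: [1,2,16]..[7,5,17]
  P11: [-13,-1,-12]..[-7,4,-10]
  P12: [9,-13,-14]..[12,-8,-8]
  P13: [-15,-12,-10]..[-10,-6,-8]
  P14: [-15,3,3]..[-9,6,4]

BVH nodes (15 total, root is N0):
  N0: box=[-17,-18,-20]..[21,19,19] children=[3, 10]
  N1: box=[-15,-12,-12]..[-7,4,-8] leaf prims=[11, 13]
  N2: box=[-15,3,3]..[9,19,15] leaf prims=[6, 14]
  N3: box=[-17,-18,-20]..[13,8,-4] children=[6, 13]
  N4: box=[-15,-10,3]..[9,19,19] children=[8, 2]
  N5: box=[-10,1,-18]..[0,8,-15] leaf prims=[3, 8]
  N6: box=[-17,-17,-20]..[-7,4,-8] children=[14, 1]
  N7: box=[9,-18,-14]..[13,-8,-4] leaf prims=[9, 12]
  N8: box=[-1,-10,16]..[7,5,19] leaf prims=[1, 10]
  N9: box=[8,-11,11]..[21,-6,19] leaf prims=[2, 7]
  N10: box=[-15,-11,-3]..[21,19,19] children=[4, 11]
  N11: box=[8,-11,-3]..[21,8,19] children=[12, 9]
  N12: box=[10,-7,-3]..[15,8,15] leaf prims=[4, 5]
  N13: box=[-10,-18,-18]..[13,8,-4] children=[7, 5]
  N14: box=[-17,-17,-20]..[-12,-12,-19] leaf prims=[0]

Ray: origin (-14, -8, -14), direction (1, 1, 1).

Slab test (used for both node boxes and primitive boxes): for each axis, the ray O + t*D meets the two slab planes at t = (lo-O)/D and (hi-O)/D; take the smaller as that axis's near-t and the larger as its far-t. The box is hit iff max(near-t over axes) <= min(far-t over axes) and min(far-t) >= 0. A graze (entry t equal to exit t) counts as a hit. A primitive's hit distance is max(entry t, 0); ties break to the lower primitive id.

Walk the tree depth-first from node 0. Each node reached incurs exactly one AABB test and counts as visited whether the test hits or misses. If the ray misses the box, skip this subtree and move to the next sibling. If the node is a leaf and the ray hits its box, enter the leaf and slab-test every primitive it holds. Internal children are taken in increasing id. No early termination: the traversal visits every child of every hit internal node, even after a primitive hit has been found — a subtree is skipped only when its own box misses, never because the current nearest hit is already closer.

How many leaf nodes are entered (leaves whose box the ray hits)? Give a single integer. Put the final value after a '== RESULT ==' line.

Trace the traversal:
N0 x:[-3,35] y:[-10,27] z:[-6,33] -> hit [-3,27], descend [3, 10]
  N3 x:[-3,27] y:[-10,16] z:[-6,10] -> hit [-3,10], descend [6, 13]
    N6 x:[-3,7] y:[-9,12] z:[-6,6] -> hit [-3,6], descend [1, 14]
      N1 x:[-1,7] y:[-4,12] z:[2,6] -> hit [2,6] leaf, test {P11(miss), P13(miss)}
      N14 x:[-3,2] y:[-9,-4] z:[-6,-5] -> miss, prune
    N13 x:[4,27] y:[-10,16] z:[-4,10] -> hit [4,10], descend [5, 7]
      N5 x:[4,14] y:[9,16] z:[-4,-1] -> miss, prune
      N7 x:[23,27] y:[-10,0] z:[0,10] -> miss, prune
  N10 x:[-1,35] y:[-3,27] z:[11,33] -> hit [11,27], descend [4, 11]
    N4 x:[-1,23] y:[-2,27] z:[17,33] -> hit [17,23], descend [2, 8]
      N2 x:[-1,23] y:[11,27] z:[17,29] -> hit [17,23] leaf, test {P6(miss), P14(miss)}
      N8 x:[13,21] y:[-2,13] z:[30,33] -> miss, prune
    N11 x:[22,35] y:[-3,16] z:[11,33] -> miss, prune

Summary -> nodes [0, 3, 6, 1, 14, 13, 5, 7, 10, 4, 2, 8, 11]; box-tests=13; leaf-entries=2; first=miss

== RESULT ==
2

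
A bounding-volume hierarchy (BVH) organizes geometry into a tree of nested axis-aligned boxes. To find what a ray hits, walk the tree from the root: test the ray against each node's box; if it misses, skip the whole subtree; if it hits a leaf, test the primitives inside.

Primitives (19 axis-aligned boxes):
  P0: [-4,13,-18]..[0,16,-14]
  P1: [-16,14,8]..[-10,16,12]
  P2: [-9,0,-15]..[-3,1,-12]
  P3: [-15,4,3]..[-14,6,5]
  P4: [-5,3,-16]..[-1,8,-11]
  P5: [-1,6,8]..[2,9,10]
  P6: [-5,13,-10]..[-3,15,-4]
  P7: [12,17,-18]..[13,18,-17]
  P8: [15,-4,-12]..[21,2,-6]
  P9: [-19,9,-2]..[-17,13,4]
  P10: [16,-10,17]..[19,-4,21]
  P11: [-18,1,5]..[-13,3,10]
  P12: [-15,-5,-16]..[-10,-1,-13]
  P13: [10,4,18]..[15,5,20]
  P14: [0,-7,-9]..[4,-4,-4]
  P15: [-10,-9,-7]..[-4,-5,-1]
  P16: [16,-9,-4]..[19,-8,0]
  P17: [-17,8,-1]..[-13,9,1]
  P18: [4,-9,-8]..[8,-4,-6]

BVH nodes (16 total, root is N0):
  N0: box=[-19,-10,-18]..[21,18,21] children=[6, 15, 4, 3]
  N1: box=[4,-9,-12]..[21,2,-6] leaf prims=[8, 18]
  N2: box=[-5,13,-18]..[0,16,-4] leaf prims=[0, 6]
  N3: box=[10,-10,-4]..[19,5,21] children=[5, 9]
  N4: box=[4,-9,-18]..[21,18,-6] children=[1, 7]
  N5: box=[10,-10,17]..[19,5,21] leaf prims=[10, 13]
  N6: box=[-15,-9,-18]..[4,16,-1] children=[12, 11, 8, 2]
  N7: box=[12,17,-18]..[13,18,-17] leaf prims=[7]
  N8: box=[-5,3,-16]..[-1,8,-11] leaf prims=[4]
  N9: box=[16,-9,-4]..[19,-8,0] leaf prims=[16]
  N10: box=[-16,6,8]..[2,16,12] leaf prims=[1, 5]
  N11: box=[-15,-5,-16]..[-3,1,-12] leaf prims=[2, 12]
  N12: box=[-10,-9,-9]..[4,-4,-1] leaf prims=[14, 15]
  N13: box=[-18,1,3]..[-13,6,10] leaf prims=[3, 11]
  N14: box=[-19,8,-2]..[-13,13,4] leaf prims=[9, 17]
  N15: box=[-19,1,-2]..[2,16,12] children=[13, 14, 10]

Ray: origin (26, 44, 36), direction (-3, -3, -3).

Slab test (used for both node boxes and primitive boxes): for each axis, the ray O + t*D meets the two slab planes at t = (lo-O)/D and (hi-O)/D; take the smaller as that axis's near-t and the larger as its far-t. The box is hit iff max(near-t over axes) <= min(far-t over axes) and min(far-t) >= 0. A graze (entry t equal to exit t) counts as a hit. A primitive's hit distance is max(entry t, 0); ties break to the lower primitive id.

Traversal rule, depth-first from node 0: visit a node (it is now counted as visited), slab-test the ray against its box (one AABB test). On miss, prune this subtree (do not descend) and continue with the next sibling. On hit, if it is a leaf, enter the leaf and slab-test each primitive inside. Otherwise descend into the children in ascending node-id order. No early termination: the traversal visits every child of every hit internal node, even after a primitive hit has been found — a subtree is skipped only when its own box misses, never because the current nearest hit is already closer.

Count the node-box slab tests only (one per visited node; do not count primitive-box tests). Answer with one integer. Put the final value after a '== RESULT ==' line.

Walk:
N0 x:[5/3,15] y:[26/3,18] z:[5,18] -> hit [26/3,15], descend [3, 4, 6, 15]
  N3 x:[7/3,16/3] y:[13,18] z:[5,40/3] -> miss, prune
  N4 x:[5/3,22/3] y:[26/3,53/3] z:[14,18] -> miss, prune
  N6 x:[22/3,41/3] y:[28/3,53/3] z:[37/3,18] -> hit [37/3,41/3], descend [2, 8, 11, 12]
    N2 x:[26/3,31/3] y:[28/3,31/3] z:[40/3,18] -> miss, prune
    N8 x:[9,31/3] y:[12,41/3] z:[47/3,52/3] -> miss, prune
    N11 x:[29/3,41/3] y:[43/3,49/3] z:[16,52/3] -> miss, prune
    N12 x:[22/3,12] y:[16,53/3] z:[37/3,15] -> miss, prune
  N15 x:[8,15] y:[28/3,43/3] z:[8,38/3] -> hit [28/3,38/3], descend [10, 13, 14]
    N10 x:[8,14] y:[28/3,38/3] z:[8,28/3] -> hit [28/3,28/3] leaf, test {P1(miss), P5(miss)}
    N13 x:[13,44/3] y:[38/3,43/3] z:[26/3,11] -> miss, prune
    N14 x:[13,15] y:[31/3,12] z:[32/3,38/3] -> miss, prune

Visited [0, 3, 4, 6, 2, 8, 11, 12, 15, 10, 13, 14]. Tests: 12 box, 1 leaf. Nearest: miss.

== RESULT ==
12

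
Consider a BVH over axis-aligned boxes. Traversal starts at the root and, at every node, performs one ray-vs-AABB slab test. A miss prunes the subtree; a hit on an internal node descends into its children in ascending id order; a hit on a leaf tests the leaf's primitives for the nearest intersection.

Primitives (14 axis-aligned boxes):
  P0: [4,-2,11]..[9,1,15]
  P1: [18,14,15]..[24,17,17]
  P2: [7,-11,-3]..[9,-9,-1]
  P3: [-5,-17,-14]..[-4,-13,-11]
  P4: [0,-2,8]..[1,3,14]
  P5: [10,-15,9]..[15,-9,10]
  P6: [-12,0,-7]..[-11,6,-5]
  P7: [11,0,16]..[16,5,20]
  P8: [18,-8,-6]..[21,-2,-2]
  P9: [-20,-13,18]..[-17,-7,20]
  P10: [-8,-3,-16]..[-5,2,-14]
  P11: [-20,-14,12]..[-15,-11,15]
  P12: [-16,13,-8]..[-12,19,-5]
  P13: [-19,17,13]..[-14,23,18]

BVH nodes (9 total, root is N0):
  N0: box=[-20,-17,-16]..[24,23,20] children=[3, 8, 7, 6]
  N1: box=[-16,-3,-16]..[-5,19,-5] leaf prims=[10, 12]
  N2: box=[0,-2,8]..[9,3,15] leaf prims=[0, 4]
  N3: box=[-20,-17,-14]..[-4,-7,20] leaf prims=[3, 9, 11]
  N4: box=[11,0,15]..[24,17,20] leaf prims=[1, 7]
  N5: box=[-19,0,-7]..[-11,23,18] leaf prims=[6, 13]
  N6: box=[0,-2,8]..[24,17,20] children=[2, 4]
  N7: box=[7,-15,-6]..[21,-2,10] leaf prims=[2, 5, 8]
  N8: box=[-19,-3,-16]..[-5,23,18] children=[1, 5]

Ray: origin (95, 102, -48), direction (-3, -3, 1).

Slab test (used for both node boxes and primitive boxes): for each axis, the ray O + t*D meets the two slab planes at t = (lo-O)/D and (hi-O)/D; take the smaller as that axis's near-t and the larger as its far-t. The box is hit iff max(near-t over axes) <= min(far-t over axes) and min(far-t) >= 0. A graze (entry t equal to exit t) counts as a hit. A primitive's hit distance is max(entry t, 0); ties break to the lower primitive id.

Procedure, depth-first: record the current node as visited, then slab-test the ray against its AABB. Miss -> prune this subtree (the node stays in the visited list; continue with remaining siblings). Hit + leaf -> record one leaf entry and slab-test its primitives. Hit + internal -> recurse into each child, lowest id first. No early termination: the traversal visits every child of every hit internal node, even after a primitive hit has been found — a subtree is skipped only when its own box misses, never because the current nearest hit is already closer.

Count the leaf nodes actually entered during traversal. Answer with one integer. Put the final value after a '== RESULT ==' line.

Trace the traversal:
N0 x:[71/3,115/3] y:[79/3,119/3] z:[32,68] -> hit [32,115/3], descend [3, 6, 7, 8]
  N3 x:[33,115/3] y:[109/3,119/3] z:[34,68] -> hit [109/3,115/3] leaf, test {P3(miss), P9(miss), P11(miss)}
  N6 x:[71/3,95/3] y:[85/3,104/3] z:[56,68] -> miss, prune
  N7 x:[74/3,88/3] y:[104/3,39] z:[42,58] -> miss, prune
  N8 x:[100/3,38] y:[79/3,35] z:[32,66] -> hit [100/3,35], descend [1, 5]
    N1 x:[100/3,37] y:[83/3,35] z:[32,43] -> hit [100/3,35] leaf, test {P10@t=100/3, P12(miss)}
    N5 x:[106/3,38] y:[79/3,34] z:[41,66] -> miss, prune

7 AABB tests over nodes [0, 3, 6, 7, 8, 1, 5]; 2 leaves entered; closest P10.

== RESULT ==
2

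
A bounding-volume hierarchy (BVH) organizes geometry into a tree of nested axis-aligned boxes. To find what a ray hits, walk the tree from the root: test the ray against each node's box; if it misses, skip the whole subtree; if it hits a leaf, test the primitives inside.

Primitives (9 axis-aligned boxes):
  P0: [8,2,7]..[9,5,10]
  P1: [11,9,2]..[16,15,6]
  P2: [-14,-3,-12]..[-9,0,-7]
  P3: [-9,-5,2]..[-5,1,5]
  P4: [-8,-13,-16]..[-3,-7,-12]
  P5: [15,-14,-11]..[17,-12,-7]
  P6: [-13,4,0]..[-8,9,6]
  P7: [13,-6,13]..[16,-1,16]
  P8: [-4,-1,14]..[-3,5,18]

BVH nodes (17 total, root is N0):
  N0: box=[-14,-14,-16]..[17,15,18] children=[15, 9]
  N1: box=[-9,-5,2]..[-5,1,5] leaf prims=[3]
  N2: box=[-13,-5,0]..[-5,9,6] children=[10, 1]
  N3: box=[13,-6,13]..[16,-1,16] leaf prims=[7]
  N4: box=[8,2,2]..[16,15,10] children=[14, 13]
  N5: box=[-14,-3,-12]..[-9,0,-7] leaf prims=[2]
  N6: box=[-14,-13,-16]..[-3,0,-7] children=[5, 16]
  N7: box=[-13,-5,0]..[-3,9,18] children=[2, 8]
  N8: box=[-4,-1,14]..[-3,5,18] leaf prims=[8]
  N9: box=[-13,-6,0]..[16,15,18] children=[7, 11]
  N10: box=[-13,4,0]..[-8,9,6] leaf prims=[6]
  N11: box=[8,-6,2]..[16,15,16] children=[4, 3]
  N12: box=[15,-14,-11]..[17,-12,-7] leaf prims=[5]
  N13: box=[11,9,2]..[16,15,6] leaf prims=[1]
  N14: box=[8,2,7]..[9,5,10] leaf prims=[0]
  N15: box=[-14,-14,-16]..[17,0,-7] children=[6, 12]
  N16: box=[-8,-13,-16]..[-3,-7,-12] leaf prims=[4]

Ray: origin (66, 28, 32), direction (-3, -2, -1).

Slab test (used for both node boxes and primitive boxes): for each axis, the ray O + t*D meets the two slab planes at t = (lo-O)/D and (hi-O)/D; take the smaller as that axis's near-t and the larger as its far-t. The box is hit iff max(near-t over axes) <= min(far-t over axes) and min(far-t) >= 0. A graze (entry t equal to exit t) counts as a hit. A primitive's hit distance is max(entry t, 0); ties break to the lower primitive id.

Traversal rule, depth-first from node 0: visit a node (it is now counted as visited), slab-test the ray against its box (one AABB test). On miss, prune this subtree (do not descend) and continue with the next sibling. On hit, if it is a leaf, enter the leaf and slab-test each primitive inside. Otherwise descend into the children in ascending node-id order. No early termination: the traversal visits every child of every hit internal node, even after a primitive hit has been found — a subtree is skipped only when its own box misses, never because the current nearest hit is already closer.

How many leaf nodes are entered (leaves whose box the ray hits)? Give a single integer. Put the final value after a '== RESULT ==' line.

Walk:
N0 x:[49/3,80/3] y:[13/2,21] z:[14,48] -> hit [49/3,21], descend [9, 15]
  N9 x:[50/3,79/3] y:[13/2,17] z:[14,32] -> hit [50/3,17], descend [7, 11]
    N7 x:[23,79/3] y:[19/2,33/2] z:[14,32] -> miss, prune
    N11 x:[50/3,58/3] y:[13/2,17] z:[16,30] -> hit [50/3,17], descend [3, 4]
      N3 x:[50/3,53/3] y:[29/2,17] z:[16,19] -> hit [50/3,17] leaf, test {P7@t=50/3}
      N4 x:[50/3,58/3] y:[13/2,13] z:[22,30] -> miss, prune
  N15 x:[49/3,80/3] y:[14,21] z:[39,48] -> miss, prune

Summary -> nodes [0, 9, 7, 11, 3, 4, 15]; box-tests=7; leaf-entries=1; first=P7

== RESULT ==
1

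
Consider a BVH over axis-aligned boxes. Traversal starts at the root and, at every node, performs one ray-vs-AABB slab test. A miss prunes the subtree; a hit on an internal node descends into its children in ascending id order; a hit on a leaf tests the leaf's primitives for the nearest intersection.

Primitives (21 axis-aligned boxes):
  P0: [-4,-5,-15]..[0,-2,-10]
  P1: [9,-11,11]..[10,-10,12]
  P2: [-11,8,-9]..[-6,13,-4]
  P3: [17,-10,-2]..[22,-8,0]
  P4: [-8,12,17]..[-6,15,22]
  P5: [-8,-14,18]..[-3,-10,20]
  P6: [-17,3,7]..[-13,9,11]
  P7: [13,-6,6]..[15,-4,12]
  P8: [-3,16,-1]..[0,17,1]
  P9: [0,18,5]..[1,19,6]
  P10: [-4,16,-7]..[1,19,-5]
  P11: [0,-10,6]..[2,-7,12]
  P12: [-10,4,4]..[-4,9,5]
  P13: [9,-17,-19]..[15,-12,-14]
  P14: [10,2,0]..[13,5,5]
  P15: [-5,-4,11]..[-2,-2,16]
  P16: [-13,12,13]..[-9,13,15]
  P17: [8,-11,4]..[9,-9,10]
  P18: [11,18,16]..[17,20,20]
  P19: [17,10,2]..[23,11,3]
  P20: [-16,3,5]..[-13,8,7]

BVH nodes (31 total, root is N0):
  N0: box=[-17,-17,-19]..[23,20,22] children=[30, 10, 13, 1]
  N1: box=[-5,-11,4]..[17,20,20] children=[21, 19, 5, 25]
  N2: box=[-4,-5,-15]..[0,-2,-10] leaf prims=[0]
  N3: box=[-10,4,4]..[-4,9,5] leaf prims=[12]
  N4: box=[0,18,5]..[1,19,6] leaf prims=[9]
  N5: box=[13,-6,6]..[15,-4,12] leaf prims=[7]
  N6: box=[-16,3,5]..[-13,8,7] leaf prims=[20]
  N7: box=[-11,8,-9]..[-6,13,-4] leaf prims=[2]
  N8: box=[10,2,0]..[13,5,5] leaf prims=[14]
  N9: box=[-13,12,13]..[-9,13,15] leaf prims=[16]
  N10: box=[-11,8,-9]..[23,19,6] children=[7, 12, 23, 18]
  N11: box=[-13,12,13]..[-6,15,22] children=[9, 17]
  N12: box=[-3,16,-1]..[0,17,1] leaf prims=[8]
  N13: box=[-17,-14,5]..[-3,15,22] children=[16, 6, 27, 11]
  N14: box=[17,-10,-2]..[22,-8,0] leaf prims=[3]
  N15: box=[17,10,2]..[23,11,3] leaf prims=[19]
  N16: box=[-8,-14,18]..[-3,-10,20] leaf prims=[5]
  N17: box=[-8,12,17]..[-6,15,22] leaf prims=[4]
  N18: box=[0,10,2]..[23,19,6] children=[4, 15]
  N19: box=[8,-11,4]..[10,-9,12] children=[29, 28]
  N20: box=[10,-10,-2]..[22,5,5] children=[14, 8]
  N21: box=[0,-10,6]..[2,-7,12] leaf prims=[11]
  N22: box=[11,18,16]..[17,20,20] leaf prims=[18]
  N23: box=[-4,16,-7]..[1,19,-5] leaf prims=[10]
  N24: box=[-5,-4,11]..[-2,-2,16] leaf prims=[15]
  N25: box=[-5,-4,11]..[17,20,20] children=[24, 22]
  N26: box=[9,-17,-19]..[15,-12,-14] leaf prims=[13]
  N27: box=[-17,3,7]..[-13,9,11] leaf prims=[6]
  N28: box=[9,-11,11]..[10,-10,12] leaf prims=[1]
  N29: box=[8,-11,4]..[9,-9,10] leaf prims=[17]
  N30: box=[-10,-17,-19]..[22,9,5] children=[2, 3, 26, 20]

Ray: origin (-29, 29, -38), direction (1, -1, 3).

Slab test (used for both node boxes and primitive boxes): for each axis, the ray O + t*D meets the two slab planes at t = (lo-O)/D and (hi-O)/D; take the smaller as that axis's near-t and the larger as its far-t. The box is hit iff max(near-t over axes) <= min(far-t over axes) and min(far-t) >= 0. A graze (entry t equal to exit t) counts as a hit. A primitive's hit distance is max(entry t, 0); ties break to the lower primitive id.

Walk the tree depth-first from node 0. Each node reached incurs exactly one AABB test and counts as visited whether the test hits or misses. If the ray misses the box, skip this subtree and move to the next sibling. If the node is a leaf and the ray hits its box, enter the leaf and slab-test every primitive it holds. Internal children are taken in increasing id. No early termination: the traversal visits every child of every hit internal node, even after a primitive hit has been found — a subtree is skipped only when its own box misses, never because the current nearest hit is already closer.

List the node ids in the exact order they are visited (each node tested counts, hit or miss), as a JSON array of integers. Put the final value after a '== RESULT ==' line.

Walk:
N0 x:[12,52] y:[9,46] z:[19/3,20] -> hit [12,20], descend [1, 10, 13, 30]
  N1 x:[24,46] y:[9,40] z:[14,58/3] -> miss, prune
  N10 x:[18,52] y:[10,21] z:[29/3,44/3] -> miss, prune
  N13 x:[12,26] y:[14,43] z:[43/3,20] -> hit [43/3,20], descend [6, 11, 16, 27]
    N6 x:[13,16] y:[21,26] z:[43/3,15] -> miss, prune
    N11 x:[16,23] y:[14,17] z:[17,20] -> hit [17,17], descend [9, 17]
      N9 x:[16,20] y:[16,17] z:[17,53/3] -> hit [17,17] leaf, test {P16@t=17}
      N17 x:[21,23] y:[14,17] z:[55/3,20] -> miss, prune
    N16 x:[21,26] y:[39,43] z:[56/3,58/3] -> miss, prune
    N27 x:[12,16] y:[20,26] z:[15,49/3] -> miss, prune
  N30 x:[19,51] y:[20,46] z:[19/3,43/3] -> miss, prune

11 AABB tests over nodes [0, 1, 10, 13, 6, 11, 9, 17, 16, 27, 30]; 1 leaf entered; closest P16.

== RESULT ==
[0, 1, 10, 13, 6, 11, 9, 17, 16, 27, 30]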